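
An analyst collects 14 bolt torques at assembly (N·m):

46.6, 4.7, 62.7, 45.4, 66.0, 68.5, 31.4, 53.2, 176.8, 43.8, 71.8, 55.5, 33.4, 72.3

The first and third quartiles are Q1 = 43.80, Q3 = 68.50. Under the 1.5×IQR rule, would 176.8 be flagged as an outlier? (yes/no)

yes

IQR = Q3 − Q1 = 68.50 − 43.80 = 24.70.
Lower fence = Q1 − 1.5·IQR = 43.80 − 37.05 = 6.75.
Upper fence = Q3 + 1.5·IQR = 68.50 + 37.05 = 105.55.
176.8 lies above the upper fence.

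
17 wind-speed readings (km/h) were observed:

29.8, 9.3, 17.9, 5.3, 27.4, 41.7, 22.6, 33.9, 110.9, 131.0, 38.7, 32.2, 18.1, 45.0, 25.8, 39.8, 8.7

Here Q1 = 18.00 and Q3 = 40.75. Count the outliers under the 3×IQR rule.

IQR = 22.75; fences at 18.00 − 68.25 = -50.25 and 40.75 + 68.25 = 109.00.
Outside the cutoffs: 110.9, 131.0.

2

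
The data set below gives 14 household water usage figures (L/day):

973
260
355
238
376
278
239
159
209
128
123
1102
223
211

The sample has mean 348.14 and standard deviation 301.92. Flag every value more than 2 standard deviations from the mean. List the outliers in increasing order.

973, 1102

Cutoffs at x̄ ± 2s: 348.14 ± 2·301.92 = [-255.70, 951.98].
973: z = 2.07, |z| > 2 → outlier.
1102: z = 2.50, |z| > 2 → outlier.
Every other value lies within [-255.70, 951.98].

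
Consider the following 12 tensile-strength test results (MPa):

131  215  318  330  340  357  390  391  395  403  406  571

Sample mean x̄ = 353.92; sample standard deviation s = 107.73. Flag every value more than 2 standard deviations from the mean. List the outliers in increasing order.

131, 571

Cutoffs at x̄ ± 2s: 353.92 ± 2·107.73 = [138.46, 569.38].
131: z = -2.07, |z| > 2 → outlier.
571: z = 2.02, |z| > 2 → outlier.
Every other value lies within [138.46, 569.38].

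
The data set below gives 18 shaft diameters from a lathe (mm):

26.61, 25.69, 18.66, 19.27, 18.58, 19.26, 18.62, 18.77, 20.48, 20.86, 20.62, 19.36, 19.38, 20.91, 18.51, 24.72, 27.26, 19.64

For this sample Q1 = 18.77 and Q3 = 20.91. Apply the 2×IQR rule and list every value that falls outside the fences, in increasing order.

25.69, 26.61, 27.26

IQR = Q3 − Q1 = 20.91 − 18.77 = 2.14.
Lower fence = Q1 − 2·IQR = 18.77 − 4.28 = 14.49.
Upper fence = Q3 + 2·IQR = 20.91 + 4.28 = 25.19.
25.69 > 25.19 → outlier.
26.61 > 25.19 → outlier.
27.26 > 25.19 → outlier.
All remaining values lie within [14.49, 25.19].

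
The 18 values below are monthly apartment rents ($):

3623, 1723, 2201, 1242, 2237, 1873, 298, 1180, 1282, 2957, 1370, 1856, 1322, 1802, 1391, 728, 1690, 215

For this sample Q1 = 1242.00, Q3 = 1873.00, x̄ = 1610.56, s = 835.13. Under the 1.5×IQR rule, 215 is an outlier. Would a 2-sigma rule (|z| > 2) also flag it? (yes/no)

z = (215 − 1610.56) / 835.13 = -1.67.
|z| = 1.67 ≤ 2.

no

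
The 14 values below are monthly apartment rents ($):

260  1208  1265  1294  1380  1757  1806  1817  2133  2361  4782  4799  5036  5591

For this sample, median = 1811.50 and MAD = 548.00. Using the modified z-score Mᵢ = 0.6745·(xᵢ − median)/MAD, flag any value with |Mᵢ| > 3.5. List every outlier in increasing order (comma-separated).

4782, 4799, 5036, 5591

|Mᵢ| > 3.5 ⇔ |xᵢ − 1811.50| > 3.5·548.00/0.6745 = 2843.59.
So outliers lie outside [-1032.09, 4655.09].
4782: M = 3.66 → outlier.
4799: M = 3.68 → outlier.
5036: M = 3.97 → outlier.
5591: M = 4.65 → outlier.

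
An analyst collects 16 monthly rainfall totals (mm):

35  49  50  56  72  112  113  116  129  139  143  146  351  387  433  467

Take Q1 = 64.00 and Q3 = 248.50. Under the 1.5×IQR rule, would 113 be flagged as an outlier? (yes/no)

IQR = Q3 − Q1 = 248.50 − 64.00 = 184.50.
Lower fence = Q1 − 1.5·IQR = 64.00 − 276.75 = -212.75.
Upper fence = Q3 + 1.5·IQR = 248.50 + 276.75 = 525.25.
113 lies within [-212.75, 525.25].

no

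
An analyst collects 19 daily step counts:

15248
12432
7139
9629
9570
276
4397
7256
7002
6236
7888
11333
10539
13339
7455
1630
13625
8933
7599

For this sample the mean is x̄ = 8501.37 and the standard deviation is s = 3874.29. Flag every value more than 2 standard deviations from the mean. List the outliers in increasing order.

Cutoffs at x̄ ± 2s: 8501.37 ± 2·3874.29 = [752.79, 16249.95].
276: z = -2.12, |z| > 2 → outlier.
Every other value lies within [752.79, 16249.95].

276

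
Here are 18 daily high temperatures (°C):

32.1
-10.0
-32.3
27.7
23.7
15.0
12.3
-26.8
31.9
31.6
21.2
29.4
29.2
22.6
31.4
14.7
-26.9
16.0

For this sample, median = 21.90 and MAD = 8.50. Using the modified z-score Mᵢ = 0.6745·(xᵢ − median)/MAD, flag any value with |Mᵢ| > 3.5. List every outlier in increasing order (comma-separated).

|Mᵢ| > 3.5 ⇔ |xᵢ − 21.90| > 3.5·8.50/0.6745 = 44.11.
So outliers lie outside [-22.21, 66.01].
-32.3: M = -4.30 → outlier.
-26.9: M = -3.87 → outlier.
-26.8: M = -3.86 → outlier.

-32.3, -26.9, -26.8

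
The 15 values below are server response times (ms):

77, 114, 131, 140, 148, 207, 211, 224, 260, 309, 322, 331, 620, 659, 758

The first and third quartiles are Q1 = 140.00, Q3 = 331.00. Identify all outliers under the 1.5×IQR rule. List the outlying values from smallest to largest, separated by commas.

IQR = Q3 − Q1 = 331.00 − 140.00 = 191.00.
Lower fence = Q1 − 1.5·IQR = 140.00 − 286.50 = -146.50.
Upper fence = Q3 + 1.5·IQR = 331.00 + 286.50 = 617.50.
620 > 617.50 → outlier.
659 > 617.50 → outlier.
758 > 617.50 → outlier.
All remaining values lie within [-146.50, 617.50].

620, 659, 758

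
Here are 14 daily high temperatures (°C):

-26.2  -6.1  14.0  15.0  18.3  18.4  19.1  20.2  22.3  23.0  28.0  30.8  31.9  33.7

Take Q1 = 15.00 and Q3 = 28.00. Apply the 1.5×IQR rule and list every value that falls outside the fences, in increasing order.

IQR = Q3 − Q1 = 28.00 − 15.00 = 13.00.
Lower fence = Q1 − 1.5·IQR = 15.00 − 19.50 = -4.50.
Upper fence = Q3 + 1.5·IQR = 28.00 + 19.50 = 47.50.
-26.2 < -4.50 → outlier.
-6.1 < -4.50 → outlier.
All remaining values lie within [-4.50, 47.50].

-26.2, -6.1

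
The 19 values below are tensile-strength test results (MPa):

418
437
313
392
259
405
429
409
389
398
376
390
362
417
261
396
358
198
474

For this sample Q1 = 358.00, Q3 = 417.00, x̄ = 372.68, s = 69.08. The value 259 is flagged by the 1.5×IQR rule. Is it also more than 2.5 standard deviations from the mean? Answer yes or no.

z = (259 − 372.68) / 69.08 = -1.65.
|z| = 1.65 ≤ 2.5.

no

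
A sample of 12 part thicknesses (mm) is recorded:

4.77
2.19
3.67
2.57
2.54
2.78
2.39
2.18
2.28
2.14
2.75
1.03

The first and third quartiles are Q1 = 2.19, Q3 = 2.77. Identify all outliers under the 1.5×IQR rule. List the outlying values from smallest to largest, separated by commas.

IQR = Q3 − Q1 = 2.77 − 2.19 = 0.58.
Lower fence = Q1 − 1.5·IQR = 2.19 − 0.87 = 1.32.
Upper fence = Q3 + 1.5·IQR = 2.77 + 0.87 = 3.64.
1.03 < 1.32 → outlier.
3.67 > 3.64 → outlier.
4.77 > 3.64 → outlier.
All remaining values lie within [1.32, 3.64].

1.03, 3.67, 4.77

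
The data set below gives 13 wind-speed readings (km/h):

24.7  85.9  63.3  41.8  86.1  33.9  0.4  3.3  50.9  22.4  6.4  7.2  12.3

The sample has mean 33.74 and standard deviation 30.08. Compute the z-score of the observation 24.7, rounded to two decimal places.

z = (24.7 − 33.74) / 30.08 = -0.30.

-0.30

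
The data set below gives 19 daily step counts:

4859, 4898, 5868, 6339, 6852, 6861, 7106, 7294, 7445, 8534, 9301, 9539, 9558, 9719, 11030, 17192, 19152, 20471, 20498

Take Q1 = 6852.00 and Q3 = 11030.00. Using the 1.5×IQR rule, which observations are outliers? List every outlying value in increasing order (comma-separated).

IQR = Q3 − Q1 = 11030.00 − 6852.00 = 4178.00.
Lower fence = Q1 − 1.5·IQR = 6852.00 − 6267.00 = 585.00.
Upper fence = Q3 + 1.5·IQR = 11030.00 + 6267.00 = 17297.00.
19152 > 17297.00 → outlier.
20471 > 17297.00 → outlier.
20498 > 17297.00 → outlier.
All remaining values lie within [585.00, 17297.00].

19152, 20471, 20498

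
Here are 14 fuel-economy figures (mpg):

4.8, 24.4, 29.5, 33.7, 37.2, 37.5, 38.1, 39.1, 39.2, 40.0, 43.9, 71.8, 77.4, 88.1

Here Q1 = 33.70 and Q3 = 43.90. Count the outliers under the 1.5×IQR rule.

4

IQR = 10.20; fences at 33.70 − 15.30 = 18.40 and 43.90 + 15.30 = 59.20.
Outside the cutoffs: 4.8, 71.8, 77.4, 88.1.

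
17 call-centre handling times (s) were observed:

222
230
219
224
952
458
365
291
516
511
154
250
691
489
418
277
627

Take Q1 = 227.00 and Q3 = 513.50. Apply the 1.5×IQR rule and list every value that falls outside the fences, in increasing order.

952

IQR = Q3 − Q1 = 513.50 − 227.00 = 286.50.
Lower fence = Q1 − 1.5·IQR = 227.00 − 429.75 = -202.75.
Upper fence = Q3 + 1.5·IQR = 513.50 + 429.75 = 943.25.
952 > 943.25 → outlier.
All remaining values lie within [-202.75, 943.25].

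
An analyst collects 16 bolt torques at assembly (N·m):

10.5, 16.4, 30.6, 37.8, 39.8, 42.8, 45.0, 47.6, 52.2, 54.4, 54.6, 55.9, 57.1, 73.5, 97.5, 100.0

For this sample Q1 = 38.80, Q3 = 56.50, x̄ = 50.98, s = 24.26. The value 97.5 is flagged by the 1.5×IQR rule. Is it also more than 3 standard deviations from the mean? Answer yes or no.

z = (97.5 − 50.98) / 24.26 = 1.92.
|z| = 1.92 ≤ 3.

no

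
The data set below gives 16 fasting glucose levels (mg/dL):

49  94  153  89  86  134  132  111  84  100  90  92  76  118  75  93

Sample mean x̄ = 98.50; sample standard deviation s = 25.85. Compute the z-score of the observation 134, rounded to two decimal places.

z = (134 − 98.50) / 25.85 = 1.37.

1.37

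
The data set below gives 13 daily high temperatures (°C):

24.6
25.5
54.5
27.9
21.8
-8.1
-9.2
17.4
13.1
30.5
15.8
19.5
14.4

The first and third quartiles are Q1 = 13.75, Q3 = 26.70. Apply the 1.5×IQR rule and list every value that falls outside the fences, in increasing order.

-9.2, -8.1, 54.5

IQR = Q3 − Q1 = 26.70 − 13.75 = 12.95.
Lower fence = Q1 − 1.5·IQR = 13.75 − 19.425 = -5.675.
Upper fence = Q3 + 1.5·IQR = 26.70 + 19.425 = 46.125.
-9.2 < -5.675 → outlier.
-8.1 < -5.675 → outlier.
54.5 > 46.125 → outlier.
All remaining values lie within [-5.675, 46.125].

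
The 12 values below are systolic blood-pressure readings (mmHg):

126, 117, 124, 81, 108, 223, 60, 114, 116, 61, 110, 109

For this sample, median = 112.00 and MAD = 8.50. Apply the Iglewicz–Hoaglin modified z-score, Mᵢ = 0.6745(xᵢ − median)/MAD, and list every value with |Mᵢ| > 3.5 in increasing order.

|Mᵢ| > 3.5 ⇔ |xᵢ − 112.00| > 3.5·8.50/0.6745 = 44.11.
So outliers lie outside [67.89, 156.11].
60: M = -4.13 → outlier.
61: M = -4.05 → outlier.
223: M = 8.81 → outlier.

60, 61, 223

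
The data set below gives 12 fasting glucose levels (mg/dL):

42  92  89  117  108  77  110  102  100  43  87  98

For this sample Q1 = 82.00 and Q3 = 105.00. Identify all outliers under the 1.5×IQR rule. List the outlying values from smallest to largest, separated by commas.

IQR = Q3 − Q1 = 105.00 − 82.00 = 23.00.
Lower fence = Q1 − 1.5·IQR = 82.00 − 34.50 = 47.50.
Upper fence = Q3 + 1.5·IQR = 105.00 + 34.50 = 139.50.
42 < 47.50 → outlier.
43 < 47.50 → outlier.
All remaining values lie within [47.50, 139.50].

42, 43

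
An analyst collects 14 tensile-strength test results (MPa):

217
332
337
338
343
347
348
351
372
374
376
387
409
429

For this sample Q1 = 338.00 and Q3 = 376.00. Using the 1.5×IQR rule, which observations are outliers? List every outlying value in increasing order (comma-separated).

IQR = Q3 − Q1 = 376.00 − 338.00 = 38.00.
Lower fence = Q1 − 1.5·IQR = 338.00 − 57.00 = 281.00.
Upper fence = Q3 + 1.5·IQR = 376.00 + 57.00 = 433.00.
217 < 281.00 → outlier.
All remaining values lie within [281.00, 433.00].

217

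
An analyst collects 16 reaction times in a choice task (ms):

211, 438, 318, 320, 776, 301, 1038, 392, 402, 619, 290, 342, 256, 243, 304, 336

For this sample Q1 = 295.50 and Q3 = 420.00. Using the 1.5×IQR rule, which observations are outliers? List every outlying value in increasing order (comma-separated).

IQR = Q3 − Q1 = 420.00 − 295.50 = 124.50.
Lower fence = Q1 − 1.5·IQR = 295.50 − 186.75 = 108.75.
Upper fence = Q3 + 1.5·IQR = 420.00 + 186.75 = 606.75.
619 > 606.75 → outlier.
776 > 606.75 → outlier.
1038 > 606.75 → outlier.
All remaining values lie within [108.75, 606.75].

619, 776, 1038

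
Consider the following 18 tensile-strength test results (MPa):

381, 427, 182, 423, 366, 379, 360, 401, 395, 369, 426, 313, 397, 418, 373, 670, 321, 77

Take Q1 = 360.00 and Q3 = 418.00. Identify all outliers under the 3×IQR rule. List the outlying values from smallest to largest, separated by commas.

77, 182, 670

IQR = Q3 − Q1 = 418.00 − 360.00 = 58.00.
Lower fence = Q1 − 3·IQR = 360.00 − 174.00 = 186.00.
Upper fence = Q3 + 3·IQR = 418.00 + 174.00 = 592.00.
77 < 186.00 → outlier.
182 < 186.00 → outlier.
670 > 592.00 → outlier.
All remaining values lie within [186.00, 592.00].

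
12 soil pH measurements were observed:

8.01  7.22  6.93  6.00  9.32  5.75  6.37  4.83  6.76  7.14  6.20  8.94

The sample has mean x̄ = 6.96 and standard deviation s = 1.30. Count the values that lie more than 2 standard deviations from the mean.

0

Cutoffs: x̄ ± 2s = [4.36, 9.56].
Every value lies within the cutoffs.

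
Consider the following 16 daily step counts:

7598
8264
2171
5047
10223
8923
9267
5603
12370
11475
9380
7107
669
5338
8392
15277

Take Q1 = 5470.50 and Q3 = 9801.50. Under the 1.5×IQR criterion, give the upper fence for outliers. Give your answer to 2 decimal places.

IQR = Q3 − Q1 = 9801.50 − 5470.50 = 4331.00.
Lower fence = Q1 − 1.5·IQR = 5470.50 − 6496.50 = -1026.00.
Upper fence = Q3 + 1.5·IQR = 9801.50 + 6496.50 = 16298.00.

16298.00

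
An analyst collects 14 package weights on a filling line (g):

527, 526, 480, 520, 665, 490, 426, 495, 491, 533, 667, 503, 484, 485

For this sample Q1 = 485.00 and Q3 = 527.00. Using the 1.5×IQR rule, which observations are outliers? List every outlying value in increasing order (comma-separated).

IQR = Q3 − Q1 = 527.00 − 485.00 = 42.00.
Lower fence = Q1 − 1.5·IQR = 485.00 − 63.00 = 422.00.
Upper fence = Q3 + 1.5·IQR = 527.00 + 63.00 = 590.00.
665 > 590.00 → outlier.
667 > 590.00 → outlier.
All remaining values lie within [422.00, 590.00].

665, 667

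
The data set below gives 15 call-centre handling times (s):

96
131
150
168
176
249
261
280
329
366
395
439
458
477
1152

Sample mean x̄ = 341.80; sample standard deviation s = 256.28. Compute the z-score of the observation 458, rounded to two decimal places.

z = (458 − 341.80) / 256.28 = 0.45.

0.45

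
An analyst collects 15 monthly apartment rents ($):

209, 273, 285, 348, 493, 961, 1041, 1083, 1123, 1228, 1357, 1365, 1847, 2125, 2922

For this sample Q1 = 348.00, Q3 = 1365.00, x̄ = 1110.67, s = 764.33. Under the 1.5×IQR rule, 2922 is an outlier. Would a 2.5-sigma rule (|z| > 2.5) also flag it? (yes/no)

no

z = (2922 − 1110.67) / 764.33 = 2.37.
|z| = 2.37 ≤ 2.5.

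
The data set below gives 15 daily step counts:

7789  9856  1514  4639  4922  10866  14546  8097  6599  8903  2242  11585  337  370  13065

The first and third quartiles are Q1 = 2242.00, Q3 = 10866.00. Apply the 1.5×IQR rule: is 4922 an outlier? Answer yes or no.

IQR = Q3 − Q1 = 10866.00 − 2242.00 = 8624.00.
Lower fence = Q1 − 1.5·IQR = 2242.00 − 12936.00 = -10694.00.
Upper fence = Q3 + 1.5·IQR = 10866.00 + 12936.00 = 23802.00.
4922 lies within [-10694.00, 23802.00].

no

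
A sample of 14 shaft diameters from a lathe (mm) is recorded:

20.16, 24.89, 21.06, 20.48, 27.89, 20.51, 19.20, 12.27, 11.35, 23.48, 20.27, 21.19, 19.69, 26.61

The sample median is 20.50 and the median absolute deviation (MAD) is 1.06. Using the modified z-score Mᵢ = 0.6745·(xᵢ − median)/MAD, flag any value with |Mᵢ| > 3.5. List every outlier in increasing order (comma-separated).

|Mᵢ| > 3.5 ⇔ |xᵢ − 20.50| > 3.5·1.06/0.6745 = 5.50.
So outliers lie outside [15.00, 26.00].
11.35: M = -5.82 → outlier.
12.27: M = -5.24 → outlier.
26.61: M = 3.89 → outlier.
27.89: M = 4.70 → outlier.

11.35, 12.27, 26.61, 27.89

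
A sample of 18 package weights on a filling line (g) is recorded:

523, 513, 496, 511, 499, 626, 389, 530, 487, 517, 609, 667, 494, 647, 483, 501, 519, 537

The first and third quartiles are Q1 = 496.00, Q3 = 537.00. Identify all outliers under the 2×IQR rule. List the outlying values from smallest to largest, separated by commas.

389, 626, 647, 667

IQR = Q3 − Q1 = 537.00 − 496.00 = 41.00.
Lower fence = Q1 − 2·IQR = 496.00 − 82.00 = 414.00.
Upper fence = Q3 + 2·IQR = 537.00 + 82.00 = 619.00.
389 < 414.00 → outlier.
626 > 619.00 → outlier.
647 > 619.00 → outlier.
667 > 619.00 → outlier.
All remaining values lie within [414.00, 619.00].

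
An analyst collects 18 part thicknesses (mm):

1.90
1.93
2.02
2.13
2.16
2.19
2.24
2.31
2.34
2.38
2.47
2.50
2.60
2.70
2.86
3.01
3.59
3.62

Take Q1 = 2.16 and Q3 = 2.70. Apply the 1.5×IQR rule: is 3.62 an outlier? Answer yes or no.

IQR = Q3 − Q1 = 2.70 − 2.16 = 0.54.
Lower fence = Q1 − 1.5·IQR = 2.16 − 0.81 = 1.35.
Upper fence = Q3 + 1.5·IQR = 2.70 + 0.81 = 3.51.
3.62 lies above the upper fence.

yes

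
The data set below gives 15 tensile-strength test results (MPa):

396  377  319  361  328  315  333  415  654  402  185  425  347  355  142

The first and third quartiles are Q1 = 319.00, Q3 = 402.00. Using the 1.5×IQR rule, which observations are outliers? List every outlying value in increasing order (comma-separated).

142, 185, 654

IQR = Q3 − Q1 = 402.00 − 319.00 = 83.00.
Lower fence = Q1 − 1.5·IQR = 319.00 − 124.50 = 194.50.
Upper fence = Q3 + 1.5·IQR = 402.00 + 124.50 = 526.50.
142 < 194.50 → outlier.
185 < 194.50 → outlier.
654 > 526.50 → outlier.
All remaining values lie within [194.50, 526.50].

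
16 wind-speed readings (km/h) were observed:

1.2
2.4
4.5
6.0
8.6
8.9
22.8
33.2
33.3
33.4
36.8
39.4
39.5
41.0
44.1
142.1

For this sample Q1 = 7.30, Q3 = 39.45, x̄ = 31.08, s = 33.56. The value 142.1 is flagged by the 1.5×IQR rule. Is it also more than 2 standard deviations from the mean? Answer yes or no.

yes

z = (142.1 − 31.08) / 33.56 = 3.31.
|z| = 3.31 > 2.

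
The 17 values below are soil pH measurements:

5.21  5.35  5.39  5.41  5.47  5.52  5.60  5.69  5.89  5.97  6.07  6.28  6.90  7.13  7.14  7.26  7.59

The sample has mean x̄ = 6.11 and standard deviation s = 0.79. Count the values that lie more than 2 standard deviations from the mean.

0

Cutoffs: x̄ ± 2s = [4.53, 7.69].
Every value lies within the cutoffs.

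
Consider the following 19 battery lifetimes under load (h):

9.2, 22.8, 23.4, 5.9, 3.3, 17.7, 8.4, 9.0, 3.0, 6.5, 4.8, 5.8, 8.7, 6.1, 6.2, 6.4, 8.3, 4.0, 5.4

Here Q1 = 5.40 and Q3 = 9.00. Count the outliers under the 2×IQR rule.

3

IQR = 3.60; fences at 5.40 − 7.20 = -1.80 and 9.00 + 7.20 = 16.20.
Outside the cutoffs: 17.7, 22.8, 23.4.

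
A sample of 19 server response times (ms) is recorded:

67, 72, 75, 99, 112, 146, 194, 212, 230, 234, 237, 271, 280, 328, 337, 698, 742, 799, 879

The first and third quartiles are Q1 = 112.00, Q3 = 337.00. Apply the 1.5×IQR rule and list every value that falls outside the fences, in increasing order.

698, 742, 799, 879

IQR = Q3 − Q1 = 337.00 − 112.00 = 225.00.
Lower fence = Q1 − 1.5·IQR = 112.00 − 337.50 = -225.50.
Upper fence = Q3 + 1.5·IQR = 337.00 + 337.50 = 674.50.
698 > 674.50 → outlier.
742 > 674.50 → outlier.
799 > 674.50 → outlier.
879 > 674.50 → outlier.
All remaining values lie within [-225.50, 674.50].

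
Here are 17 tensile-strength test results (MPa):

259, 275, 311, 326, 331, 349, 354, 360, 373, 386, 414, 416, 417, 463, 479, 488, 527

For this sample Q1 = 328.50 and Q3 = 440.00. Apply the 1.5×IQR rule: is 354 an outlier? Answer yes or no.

IQR = Q3 − Q1 = 440.00 − 328.50 = 111.50.
Lower fence = Q1 − 1.5·IQR = 328.50 − 167.25 = 161.25.
Upper fence = Q3 + 1.5·IQR = 440.00 + 167.25 = 607.25.
354 lies within [161.25, 607.25].

no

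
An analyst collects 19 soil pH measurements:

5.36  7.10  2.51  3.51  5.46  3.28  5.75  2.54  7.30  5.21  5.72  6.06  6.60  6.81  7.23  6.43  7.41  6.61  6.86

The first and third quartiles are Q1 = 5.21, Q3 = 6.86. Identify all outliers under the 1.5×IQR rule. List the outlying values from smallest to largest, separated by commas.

IQR = Q3 − Q1 = 6.86 − 5.21 = 1.65.
Lower fence = Q1 − 1.5·IQR = 5.21 − 2.475 = 2.735.
Upper fence = Q3 + 1.5·IQR = 6.86 + 2.475 = 9.335.
2.51 < 2.735 → outlier.
2.54 < 2.735 → outlier.
All remaining values lie within [2.735, 9.335].

2.51, 2.54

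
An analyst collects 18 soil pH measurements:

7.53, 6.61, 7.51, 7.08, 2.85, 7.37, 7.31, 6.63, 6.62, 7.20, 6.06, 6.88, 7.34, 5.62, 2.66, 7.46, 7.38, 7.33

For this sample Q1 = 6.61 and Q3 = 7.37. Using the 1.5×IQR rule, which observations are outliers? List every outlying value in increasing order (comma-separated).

IQR = Q3 − Q1 = 7.37 − 6.61 = 0.76.
Lower fence = Q1 − 1.5·IQR = 6.61 − 1.14 = 5.47.
Upper fence = Q3 + 1.5·IQR = 7.37 + 1.14 = 8.51.
2.66 < 5.47 → outlier.
2.85 < 5.47 → outlier.
All remaining values lie within [5.47, 8.51].

2.66, 2.85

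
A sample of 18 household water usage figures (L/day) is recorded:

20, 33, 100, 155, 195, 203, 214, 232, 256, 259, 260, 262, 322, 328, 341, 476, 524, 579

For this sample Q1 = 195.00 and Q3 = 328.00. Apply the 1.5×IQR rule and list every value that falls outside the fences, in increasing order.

579

IQR = Q3 − Q1 = 328.00 − 195.00 = 133.00.
Lower fence = Q1 − 1.5·IQR = 195.00 − 199.50 = -4.50.
Upper fence = Q3 + 1.5·IQR = 328.00 + 199.50 = 527.50.
579 > 527.50 → outlier.
All remaining values lie within [-4.50, 527.50].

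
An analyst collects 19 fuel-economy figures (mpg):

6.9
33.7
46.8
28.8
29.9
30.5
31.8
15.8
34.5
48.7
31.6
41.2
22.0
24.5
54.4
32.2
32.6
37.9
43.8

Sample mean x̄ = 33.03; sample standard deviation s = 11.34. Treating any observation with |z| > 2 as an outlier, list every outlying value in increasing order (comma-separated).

6.9

Cutoffs at x̄ ± 2s: 33.03 ± 2·11.34 = [10.35, 55.71].
6.9: z = -2.30, |z| > 2 → outlier.
Every other value lies within [10.35, 55.71].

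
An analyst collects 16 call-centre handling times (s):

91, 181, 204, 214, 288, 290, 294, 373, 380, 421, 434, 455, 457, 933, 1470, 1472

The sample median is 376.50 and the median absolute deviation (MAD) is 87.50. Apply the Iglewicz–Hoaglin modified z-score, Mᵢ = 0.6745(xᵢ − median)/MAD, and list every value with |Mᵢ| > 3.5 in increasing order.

933, 1470, 1472

|Mᵢ| > 3.5 ⇔ |xᵢ − 376.50| > 3.5·87.50/0.6745 = 454.04.
So outliers lie outside [-77.54, 830.54].
933: M = 4.29 → outlier.
1470: M = 8.43 → outlier.
1472: M = 8.44 → outlier.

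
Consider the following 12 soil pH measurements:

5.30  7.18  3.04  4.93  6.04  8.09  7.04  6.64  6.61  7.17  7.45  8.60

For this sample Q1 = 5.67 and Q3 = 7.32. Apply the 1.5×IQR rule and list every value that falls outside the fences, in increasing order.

3.04

IQR = Q3 − Q1 = 7.32 − 5.67 = 1.65.
Lower fence = Q1 − 1.5·IQR = 5.67 − 2.475 = 3.195.
Upper fence = Q3 + 1.5·IQR = 7.32 + 2.475 = 9.795.
3.04 < 3.195 → outlier.
All remaining values lie within [3.195, 9.795].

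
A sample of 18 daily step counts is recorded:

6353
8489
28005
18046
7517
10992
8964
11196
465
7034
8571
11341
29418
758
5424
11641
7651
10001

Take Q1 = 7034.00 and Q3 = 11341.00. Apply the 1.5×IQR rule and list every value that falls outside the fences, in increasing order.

IQR = Q3 − Q1 = 11341.00 − 7034.00 = 4307.00.
Lower fence = Q1 − 1.5·IQR = 7034.00 − 6460.50 = 573.50.
Upper fence = Q3 + 1.5·IQR = 11341.00 + 6460.50 = 17801.50.
465 < 573.50 → outlier.
18046 > 17801.50 → outlier.
28005 > 17801.50 → outlier.
29418 > 17801.50 → outlier.
All remaining values lie within [573.50, 17801.50].

465, 18046, 28005, 29418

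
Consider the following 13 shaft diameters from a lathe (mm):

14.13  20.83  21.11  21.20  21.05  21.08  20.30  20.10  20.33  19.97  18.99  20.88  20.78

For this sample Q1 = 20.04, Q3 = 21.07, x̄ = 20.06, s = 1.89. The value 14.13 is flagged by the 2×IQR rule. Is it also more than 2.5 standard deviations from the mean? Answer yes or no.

z = (14.13 − 20.06) / 1.89 = -3.14.
|z| = 3.14 > 2.5.

yes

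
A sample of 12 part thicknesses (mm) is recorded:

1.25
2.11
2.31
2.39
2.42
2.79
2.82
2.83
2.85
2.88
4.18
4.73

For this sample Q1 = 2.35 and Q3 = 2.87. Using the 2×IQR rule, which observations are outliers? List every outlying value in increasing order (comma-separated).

IQR = Q3 − Q1 = 2.87 − 2.35 = 0.52.
Lower fence = Q1 − 2·IQR = 2.35 − 1.04 = 1.31.
Upper fence = Q3 + 2·IQR = 2.87 + 1.04 = 3.91.
1.25 < 1.31 → outlier.
4.18 > 3.91 → outlier.
4.73 > 3.91 → outlier.
All remaining values lie within [1.31, 3.91].

1.25, 4.18, 4.73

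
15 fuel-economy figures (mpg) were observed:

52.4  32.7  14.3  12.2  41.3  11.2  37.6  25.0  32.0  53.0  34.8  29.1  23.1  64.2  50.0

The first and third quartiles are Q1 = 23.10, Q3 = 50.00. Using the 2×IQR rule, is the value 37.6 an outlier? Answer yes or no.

IQR = Q3 − Q1 = 50.00 − 23.10 = 26.90.
Lower fence = Q1 − 2·IQR = 23.10 − 53.80 = -30.70.
Upper fence = Q3 + 2·IQR = 50.00 + 53.80 = 103.80.
37.6 lies within [-30.70, 103.80].

no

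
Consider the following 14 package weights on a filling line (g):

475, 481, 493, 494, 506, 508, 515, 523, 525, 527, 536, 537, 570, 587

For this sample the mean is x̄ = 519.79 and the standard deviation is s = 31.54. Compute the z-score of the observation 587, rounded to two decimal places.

z = (587 − 519.79) / 31.54 = 2.13.

2.13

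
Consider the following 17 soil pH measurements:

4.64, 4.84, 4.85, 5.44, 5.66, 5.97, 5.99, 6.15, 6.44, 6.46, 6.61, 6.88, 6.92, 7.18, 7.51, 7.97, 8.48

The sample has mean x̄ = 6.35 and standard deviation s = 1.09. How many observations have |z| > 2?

0

Cutoffs: x̄ ± 2s = [4.17, 8.53].
Every value lies within the cutoffs.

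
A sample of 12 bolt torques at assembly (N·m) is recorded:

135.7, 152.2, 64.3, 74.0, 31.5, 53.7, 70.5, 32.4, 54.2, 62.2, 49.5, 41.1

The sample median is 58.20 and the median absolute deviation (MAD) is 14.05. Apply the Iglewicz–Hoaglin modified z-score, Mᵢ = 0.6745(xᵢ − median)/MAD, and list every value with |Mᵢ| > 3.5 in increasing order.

|Mᵢ| > 3.5 ⇔ |xᵢ − 58.20| > 3.5·14.05/0.6745 = 72.91.
So outliers lie outside [-14.71, 131.11].
135.7: M = 3.72 → outlier.
152.2: M = 4.51 → outlier.

135.7, 152.2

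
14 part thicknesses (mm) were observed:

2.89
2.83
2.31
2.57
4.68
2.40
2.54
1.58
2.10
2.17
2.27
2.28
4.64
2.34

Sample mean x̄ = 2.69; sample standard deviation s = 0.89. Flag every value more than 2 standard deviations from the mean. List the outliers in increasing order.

4.64, 4.68

Cutoffs at x̄ ± 2s: 2.69 ± 2·0.89 = [0.91, 4.47].
4.64: z = 2.19, |z| > 2 → outlier.
4.68: z = 2.24, |z| > 2 → outlier.
Every other value lies within [0.91, 4.47].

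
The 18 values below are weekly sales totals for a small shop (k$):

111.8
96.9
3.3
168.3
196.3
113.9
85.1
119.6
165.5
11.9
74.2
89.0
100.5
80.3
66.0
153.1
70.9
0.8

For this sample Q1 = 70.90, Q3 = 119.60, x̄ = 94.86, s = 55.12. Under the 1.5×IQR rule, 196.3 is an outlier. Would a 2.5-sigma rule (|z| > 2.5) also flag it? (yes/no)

z = (196.3 − 94.86) / 55.12 = 1.84.
|z| = 1.84 ≤ 2.5.

no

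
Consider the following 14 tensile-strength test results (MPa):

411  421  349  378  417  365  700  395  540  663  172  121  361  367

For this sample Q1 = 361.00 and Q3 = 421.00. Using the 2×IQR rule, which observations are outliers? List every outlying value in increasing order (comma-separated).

121, 172, 663, 700

IQR = Q3 − Q1 = 421.00 − 361.00 = 60.00.
Lower fence = Q1 − 2·IQR = 361.00 − 120.00 = 241.00.
Upper fence = Q3 + 2·IQR = 421.00 + 120.00 = 541.00.
121 < 241.00 → outlier.
172 < 241.00 → outlier.
663 > 541.00 → outlier.
700 > 541.00 → outlier.
All remaining values lie within [241.00, 541.00].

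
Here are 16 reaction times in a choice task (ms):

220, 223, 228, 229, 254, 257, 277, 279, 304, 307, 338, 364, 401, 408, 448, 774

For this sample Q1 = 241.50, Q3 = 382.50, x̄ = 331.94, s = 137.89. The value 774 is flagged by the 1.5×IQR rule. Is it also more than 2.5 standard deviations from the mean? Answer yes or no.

z = (774 − 331.94) / 137.89 = 3.21.
|z| = 3.21 > 2.5.

yes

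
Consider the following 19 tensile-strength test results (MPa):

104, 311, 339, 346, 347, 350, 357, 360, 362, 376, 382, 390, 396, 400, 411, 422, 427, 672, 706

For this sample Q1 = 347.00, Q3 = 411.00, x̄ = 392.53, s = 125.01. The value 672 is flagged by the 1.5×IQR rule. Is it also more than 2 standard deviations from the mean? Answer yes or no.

yes

z = (672 − 392.53) / 125.01 = 2.24.
|z| = 2.24 > 2.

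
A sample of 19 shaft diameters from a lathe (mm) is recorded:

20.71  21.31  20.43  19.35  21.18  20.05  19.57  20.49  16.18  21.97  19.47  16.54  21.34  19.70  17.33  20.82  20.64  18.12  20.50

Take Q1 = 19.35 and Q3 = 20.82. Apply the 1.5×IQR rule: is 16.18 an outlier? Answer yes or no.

IQR = Q3 − Q1 = 20.82 − 19.35 = 1.47.
Lower fence = Q1 − 1.5·IQR = 19.35 − 2.205 = 17.145.
Upper fence = Q3 + 1.5·IQR = 20.82 + 2.205 = 23.025.
16.18 lies below the lower fence.

yes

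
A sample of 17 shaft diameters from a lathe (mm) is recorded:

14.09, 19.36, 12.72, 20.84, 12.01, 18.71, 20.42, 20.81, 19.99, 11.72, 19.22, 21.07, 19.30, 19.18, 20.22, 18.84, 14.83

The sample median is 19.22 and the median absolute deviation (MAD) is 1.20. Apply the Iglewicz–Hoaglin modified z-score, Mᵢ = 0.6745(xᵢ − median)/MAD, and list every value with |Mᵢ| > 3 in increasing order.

|Mᵢ| > 3 ⇔ |xᵢ − 19.22| > 3·1.20/0.6745 = 5.34.
So outliers lie outside [13.88, 24.56].
11.72: M = -4.22 → outlier.
12.01: M = -4.05 → outlier.
12.72: M = -3.65 → outlier.

11.72, 12.01, 12.72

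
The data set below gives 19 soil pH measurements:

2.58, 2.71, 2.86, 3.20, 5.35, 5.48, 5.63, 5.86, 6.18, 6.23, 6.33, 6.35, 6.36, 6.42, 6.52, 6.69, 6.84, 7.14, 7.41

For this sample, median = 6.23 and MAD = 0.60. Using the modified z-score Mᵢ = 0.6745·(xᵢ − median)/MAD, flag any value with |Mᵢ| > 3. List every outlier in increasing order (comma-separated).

2.58, 2.71, 2.86, 3.20

|Mᵢ| > 3 ⇔ |xᵢ − 6.23| > 3·0.60/0.6745 = 2.67.
So outliers lie outside [3.56, 8.90].
2.58: M = -4.10 → outlier.
2.71: M = -3.96 → outlier.
2.86: M = -3.79 → outlier.
3.20: M = -3.41 → outlier.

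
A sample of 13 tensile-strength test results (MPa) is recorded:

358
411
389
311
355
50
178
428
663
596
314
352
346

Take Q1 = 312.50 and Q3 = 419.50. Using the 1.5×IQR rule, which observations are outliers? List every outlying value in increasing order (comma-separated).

50, 596, 663

IQR = Q3 − Q1 = 419.50 − 312.50 = 107.00.
Lower fence = Q1 − 1.5·IQR = 312.50 − 160.50 = 152.00.
Upper fence = Q3 + 1.5·IQR = 419.50 + 160.50 = 580.00.
50 < 152.00 → outlier.
596 > 580.00 → outlier.
663 > 580.00 → outlier.
All remaining values lie within [152.00, 580.00].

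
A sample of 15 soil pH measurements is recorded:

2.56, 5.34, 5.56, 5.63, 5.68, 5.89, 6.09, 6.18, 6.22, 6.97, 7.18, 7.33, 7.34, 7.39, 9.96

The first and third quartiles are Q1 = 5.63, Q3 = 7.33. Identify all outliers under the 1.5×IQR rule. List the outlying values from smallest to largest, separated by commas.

2.56, 9.96

IQR = Q3 − Q1 = 7.33 − 5.63 = 1.70.
Lower fence = Q1 − 1.5·IQR = 5.63 − 2.55 = 3.08.
Upper fence = Q3 + 1.5·IQR = 7.33 + 2.55 = 9.88.
2.56 < 3.08 → outlier.
9.96 > 9.88 → outlier.
All remaining values lie within [3.08, 9.88].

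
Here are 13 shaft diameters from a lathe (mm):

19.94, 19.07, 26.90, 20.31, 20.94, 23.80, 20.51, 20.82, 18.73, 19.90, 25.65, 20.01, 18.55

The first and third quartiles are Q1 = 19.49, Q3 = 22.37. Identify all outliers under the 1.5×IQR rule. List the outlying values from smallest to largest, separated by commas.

26.90

IQR = Q3 − Q1 = 22.37 − 19.49 = 2.88.
Lower fence = Q1 − 1.5·IQR = 19.49 − 4.32 = 15.17.
Upper fence = Q3 + 1.5·IQR = 22.37 + 4.32 = 26.69.
26.90 > 26.69 → outlier.
All remaining values lie within [15.17, 26.69].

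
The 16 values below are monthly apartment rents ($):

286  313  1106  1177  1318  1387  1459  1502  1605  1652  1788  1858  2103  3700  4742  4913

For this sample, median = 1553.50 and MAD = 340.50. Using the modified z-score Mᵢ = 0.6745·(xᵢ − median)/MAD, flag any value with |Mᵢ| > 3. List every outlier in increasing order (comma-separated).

|Mᵢ| > 3 ⇔ |xᵢ − 1553.50| > 3·340.50/0.6745 = 1514.46.
So outliers lie outside [39.04, 3067.96].
3700: M = 4.25 → outlier.
4742: M = 6.32 → outlier.
4913: M = 6.65 → outlier.

3700, 4742, 4913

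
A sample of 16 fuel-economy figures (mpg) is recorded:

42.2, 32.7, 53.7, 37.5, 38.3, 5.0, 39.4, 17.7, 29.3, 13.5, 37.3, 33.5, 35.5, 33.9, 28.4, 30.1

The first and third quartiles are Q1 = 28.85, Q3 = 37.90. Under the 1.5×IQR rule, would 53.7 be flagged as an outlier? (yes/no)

yes

IQR = Q3 − Q1 = 37.90 − 28.85 = 9.05.
Lower fence = Q1 − 1.5·IQR = 28.85 − 13.575 = 15.275.
Upper fence = Q3 + 1.5·IQR = 37.90 + 13.575 = 51.475.
53.7 lies above the upper fence.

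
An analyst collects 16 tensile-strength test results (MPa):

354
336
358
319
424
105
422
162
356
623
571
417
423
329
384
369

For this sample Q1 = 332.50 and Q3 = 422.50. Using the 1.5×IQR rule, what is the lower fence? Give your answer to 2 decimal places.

IQR = Q3 − Q1 = 422.50 − 332.50 = 90.00.
Lower fence = Q1 − 1.5·IQR = 332.50 − 135.00 = 197.50.
Upper fence = Q3 + 1.5·IQR = 422.50 + 135.00 = 557.50.

197.50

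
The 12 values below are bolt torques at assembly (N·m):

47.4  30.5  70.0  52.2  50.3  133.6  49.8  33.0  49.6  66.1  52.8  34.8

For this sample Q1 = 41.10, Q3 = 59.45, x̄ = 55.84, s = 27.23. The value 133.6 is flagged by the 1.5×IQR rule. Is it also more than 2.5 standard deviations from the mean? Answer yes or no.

z = (133.6 − 55.84) / 27.23 = 2.86.
|z| = 2.86 > 2.5.

yes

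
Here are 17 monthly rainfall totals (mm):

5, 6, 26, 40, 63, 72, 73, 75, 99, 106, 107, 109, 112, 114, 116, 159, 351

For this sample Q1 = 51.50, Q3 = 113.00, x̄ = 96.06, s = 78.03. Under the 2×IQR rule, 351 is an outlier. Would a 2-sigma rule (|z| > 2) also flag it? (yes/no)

yes

z = (351 − 96.06) / 78.03 = 3.27.
|z| = 3.27 > 2.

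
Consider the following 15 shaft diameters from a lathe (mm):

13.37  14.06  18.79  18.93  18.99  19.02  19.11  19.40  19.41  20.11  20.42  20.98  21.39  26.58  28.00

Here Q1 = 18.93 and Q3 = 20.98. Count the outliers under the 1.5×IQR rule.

4

IQR = 2.05; fences at 18.93 − 3.075 = 15.855 and 20.98 + 3.075 = 24.055.
Outside the cutoffs: 13.37, 14.06, 26.58, 28.00.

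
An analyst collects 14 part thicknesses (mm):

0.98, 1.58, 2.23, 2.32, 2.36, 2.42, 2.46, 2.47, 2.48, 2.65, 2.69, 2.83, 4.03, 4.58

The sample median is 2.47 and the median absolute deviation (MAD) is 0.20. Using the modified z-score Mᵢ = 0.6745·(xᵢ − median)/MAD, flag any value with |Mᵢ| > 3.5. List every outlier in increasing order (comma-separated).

0.98, 4.03, 4.58

|Mᵢ| > 3.5 ⇔ |xᵢ − 2.47| > 3.5·0.20/0.6745 = 1.04.
So outliers lie outside [1.43, 3.51].
0.98: M = -5.03 → outlier.
4.03: M = 5.26 → outlier.
4.58: M = 7.12 → outlier.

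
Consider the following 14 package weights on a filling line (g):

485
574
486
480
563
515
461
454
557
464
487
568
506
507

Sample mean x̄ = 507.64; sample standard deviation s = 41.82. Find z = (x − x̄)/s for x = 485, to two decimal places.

z = (485 − 507.64) / 41.82 = -0.54.

-0.54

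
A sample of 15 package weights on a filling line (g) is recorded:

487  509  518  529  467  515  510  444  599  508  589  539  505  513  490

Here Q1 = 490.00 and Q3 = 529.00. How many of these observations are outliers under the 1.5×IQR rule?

IQR = 39.00; fences at 490.00 − 58.50 = 431.50 and 529.00 + 58.50 = 587.50.
Outside the cutoffs: 589, 599.

2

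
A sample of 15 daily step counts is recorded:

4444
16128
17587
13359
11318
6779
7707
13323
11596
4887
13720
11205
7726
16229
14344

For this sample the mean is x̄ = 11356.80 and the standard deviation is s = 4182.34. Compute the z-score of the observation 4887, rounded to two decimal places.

z = (4887 − 11356.80) / 4182.34 = -1.55.

-1.55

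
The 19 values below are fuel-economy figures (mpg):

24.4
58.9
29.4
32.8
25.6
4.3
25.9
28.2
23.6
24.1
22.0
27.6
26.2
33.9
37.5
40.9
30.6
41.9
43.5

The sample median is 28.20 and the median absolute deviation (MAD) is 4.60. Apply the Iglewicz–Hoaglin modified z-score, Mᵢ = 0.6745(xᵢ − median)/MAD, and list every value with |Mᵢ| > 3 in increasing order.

4.3, 58.9

|Mᵢ| > 3 ⇔ |xᵢ − 28.20| > 3·4.60/0.6745 = 20.46.
So outliers lie outside [7.74, 48.66].
4.3: M = -3.50 → outlier.
58.9: M = 4.50 → outlier.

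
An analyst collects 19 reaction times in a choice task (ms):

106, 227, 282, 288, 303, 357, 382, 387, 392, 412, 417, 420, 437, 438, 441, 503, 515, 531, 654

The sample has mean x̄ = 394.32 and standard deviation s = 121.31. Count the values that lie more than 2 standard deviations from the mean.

2

Cutoffs: x̄ ± 2s = [151.70, 636.94].
Outside the cutoffs: 106, 654.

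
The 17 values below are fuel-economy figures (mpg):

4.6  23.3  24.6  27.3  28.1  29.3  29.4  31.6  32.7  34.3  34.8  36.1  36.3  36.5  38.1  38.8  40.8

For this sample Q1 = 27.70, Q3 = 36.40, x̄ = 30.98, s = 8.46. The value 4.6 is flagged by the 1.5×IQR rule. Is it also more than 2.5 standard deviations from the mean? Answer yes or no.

yes

z = (4.6 − 30.98) / 8.46 = -3.12.
|z| = 3.12 > 2.5.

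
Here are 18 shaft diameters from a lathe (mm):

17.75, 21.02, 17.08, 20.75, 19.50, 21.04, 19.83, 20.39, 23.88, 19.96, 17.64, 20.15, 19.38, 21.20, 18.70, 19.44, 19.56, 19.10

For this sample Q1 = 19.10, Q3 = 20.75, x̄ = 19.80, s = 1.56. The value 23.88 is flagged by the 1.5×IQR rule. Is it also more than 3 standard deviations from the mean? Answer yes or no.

z = (23.88 − 19.80) / 1.56 = 2.62.
|z| = 2.62 ≤ 3.

no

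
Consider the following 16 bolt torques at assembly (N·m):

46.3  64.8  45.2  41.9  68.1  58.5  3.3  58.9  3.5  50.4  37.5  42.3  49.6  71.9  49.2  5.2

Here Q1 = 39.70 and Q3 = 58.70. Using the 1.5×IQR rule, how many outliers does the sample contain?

IQR = 19.00; fences at 39.70 − 28.50 = 11.20 and 58.70 + 28.50 = 87.20.
Outside the cutoffs: 3.3, 3.5, 5.2.

3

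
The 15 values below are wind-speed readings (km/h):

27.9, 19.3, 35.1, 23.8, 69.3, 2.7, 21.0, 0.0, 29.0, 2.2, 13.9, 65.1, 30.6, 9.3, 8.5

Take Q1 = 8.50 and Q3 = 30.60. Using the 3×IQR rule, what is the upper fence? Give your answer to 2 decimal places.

IQR = Q3 − Q1 = 30.60 − 8.50 = 22.10.
Lower fence = Q1 − 3·IQR = 8.50 − 66.30 = -57.80.
Upper fence = Q3 + 3·IQR = 30.60 + 66.30 = 96.90.

96.90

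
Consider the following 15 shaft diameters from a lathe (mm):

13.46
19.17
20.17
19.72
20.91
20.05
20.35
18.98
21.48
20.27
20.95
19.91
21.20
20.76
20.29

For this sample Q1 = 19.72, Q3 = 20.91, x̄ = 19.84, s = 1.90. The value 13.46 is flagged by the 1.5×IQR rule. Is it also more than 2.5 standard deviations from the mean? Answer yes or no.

yes

z = (13.46 − 19.84) / 1.90 = -3.36.
|z| = 3.36 > 2.5.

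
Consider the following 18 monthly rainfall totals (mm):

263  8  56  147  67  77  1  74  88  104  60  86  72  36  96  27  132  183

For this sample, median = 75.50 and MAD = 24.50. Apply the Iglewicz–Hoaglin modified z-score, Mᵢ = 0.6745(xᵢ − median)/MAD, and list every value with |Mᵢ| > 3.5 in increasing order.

|Mᵢ| > 3.5 ⇔ |xᵢ − 75.50| > 3.5·24.50/0.6745 = 127.13.
So outliers lie outside [-51.63, 202.63].
263: M = 5.16 → outlier.

263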